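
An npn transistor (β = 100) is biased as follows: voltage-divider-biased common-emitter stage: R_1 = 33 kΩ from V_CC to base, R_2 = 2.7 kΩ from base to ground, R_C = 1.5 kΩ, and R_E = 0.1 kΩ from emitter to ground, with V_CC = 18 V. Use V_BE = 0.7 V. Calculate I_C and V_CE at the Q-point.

I_C ≈ 5.3 mA, V_CE ≈ 9.6 V

Thevenize the base divider: V_Th = V_CC·R_2/(R_1+R_2) = 18×2.7/35.7 = 1.36 V, R_Th = R_1‖R_2 = 2.5 kΩ.
Base-emitter loop: V_Th = I_B·R_Th + V_BE + (β+1)I_B·R_E, so I_B = (1.36 − 0.7) / (2.5 + 101×0.1) = 0.0525 mA.
I_C = β·I_B = 100×0.0525 = 5.25 mA, and I_E = (β+1)I_B = 5.3 mA.
V_CE = V_CC − I_C·R_C − I_E·R_E = 18 − 5.25×1.5 − 5.3×0.1 = 9.59 V.
V_CE = 9.59 V > 0.2 V confirms active-region operation.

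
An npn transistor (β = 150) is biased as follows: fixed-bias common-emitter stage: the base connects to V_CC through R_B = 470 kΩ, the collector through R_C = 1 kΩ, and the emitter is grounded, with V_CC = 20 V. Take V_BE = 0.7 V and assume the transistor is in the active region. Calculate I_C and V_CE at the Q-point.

I_C ≈ 6.2 mA, V_CE ≈ 14 V

Base loop: V_CC = I_B·R_B + V_BE, so I_B = (20 − 0.7)/470 kΩ = 0.0411 mA.
In the active region I_C = β·I_B = 150 × 0.0411 = 6.16 mA.
Collector loop: V_CE = V_CC − I_C·R_C = 20 − 6.16×1 = 13.8 V.
Since V_CE = 13.8 V > V_CE(sat) ≈ 0.2 V, the transistor is in the active region as assumed.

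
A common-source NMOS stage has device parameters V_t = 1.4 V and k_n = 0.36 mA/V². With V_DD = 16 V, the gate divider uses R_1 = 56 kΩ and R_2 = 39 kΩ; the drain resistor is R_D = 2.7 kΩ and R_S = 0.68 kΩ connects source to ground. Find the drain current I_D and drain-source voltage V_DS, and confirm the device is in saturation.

I_D ≈ 2.3 mA, V_DS ≈ 8.2 V

V_G = V_DD·R_2/(R_1+R_2) = 16×39/95 = 6.57 V.
Assume saturation: I_D = (k_n/2)(V_GS − V_t)² with V_GS = V_G − I_D·R_S = 6.57 − 0.68·I_D.
Substituting gives 0.0832·I_D² − 2.27·I_D + 4.81 = 0, with roots I_D = 2.32 or 24.9 mA.
The root I_D = 24.9 mA gives V_GS = -10.4 V ≤ V_t, so take I_D = 2.32 mA.
Then V_GS = 4.99 V and V_DS = V_DD − I_D(R_D+R_S) = 16 − 2.32×3.38 = 8.16 V.
Saturation requires V_DS ≥ V_GS − V_t = 3.59 V; 8.16 ≥ 3.59 ✓.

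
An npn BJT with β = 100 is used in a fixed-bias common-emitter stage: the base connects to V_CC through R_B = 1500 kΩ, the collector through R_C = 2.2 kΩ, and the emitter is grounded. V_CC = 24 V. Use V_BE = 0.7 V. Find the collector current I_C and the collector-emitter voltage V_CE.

I_C ≈ 1.6 mA, V_CE ≈ 21 V

Base loop: V_CC = I_B·R_B + V_BE, so I_B = (24 − 0.7)/1500 kΩ = 0.0155 mA.
In the active region I_C = β·I_B = 100 × 0.0155 = 1.55 mA.
Collector loop: V_CE = V_CC − I_C·R_C = 24 − 1.55×2.2 = 20.6 V.
Since V_CE = 20.6 V > V_CE(sat) ≈ 0.2 V, the transistor is in the active region as assumed.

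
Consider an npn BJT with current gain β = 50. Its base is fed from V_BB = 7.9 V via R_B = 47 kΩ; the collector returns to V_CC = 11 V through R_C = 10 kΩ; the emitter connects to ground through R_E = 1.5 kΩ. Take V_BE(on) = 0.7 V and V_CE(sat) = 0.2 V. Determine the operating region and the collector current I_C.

Assume active: I_B = (7.9 − 0.7)/(47 + 51×1.5) = 0.0583 mA, I_C = β·I_B = 2.91 mA.
Then V_CE = 11 − 2.91×10 − 2.97×1.5 = -22.6 V < 0.2 V — the active assumption fails.
Re-solve with V_CE = 0.2 V. KCL at the emitter: V_E/R_E = (V_BB−0.7−V_E)/R_B + (V_CC−0.2−V_E)/R_C, giving V_E = 1.57 V.
I_C = (V_CC − 0.2 − V_E)/R_C = (10.8 − 1.57)/10 = 0.923 mA.
Check: I_B = (7.2 − 1.57)/47 = 0.12 mA, and β·I_B = 5.99 mA > I_C, confirming saturation.

saturation; I_C ≈ 0.92 mA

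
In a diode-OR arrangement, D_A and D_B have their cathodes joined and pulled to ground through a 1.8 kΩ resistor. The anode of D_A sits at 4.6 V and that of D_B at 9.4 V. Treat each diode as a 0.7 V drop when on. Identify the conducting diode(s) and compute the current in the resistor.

Assume both conduct. Then node N would need to be at both 4.6−0.7 = 3.9 V and 9.4−0.7 = 8.7 V, which is impossible.
Assume only D_B conducts: V_N = 9.4 − 0.7 = 8.7 V, so I_R = 8.7/1.8 = 4.83 mA.
Check D_A: its anode-to-cathode voltage is 4.6 − 8.7 = -4.1 V < 0.7 V, so it is off. The assumption is consistent.

Only D_B conducts; I_R ≈ 4.8 mA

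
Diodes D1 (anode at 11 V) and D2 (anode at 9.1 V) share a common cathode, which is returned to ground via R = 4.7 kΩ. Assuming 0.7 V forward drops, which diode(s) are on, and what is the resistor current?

Only D1 conducts; I_R ≈ 2.2 mA

Assume both conduct. Then node N would need to be at both 11−0.7 = 10.3 V and 9.1−0.7 = 8.4 V, which is impossible.
Assume only D1 conducts: V_N = 11 − 0.7 = 10.3 V, so I_R = 10.3/4.7 = 2.19 mA.
Check D2: its anode-to-cathode voltage is 9.1 − 10.3 = -1.2 V < 0.7 V, so it is off. The assumption is consistent.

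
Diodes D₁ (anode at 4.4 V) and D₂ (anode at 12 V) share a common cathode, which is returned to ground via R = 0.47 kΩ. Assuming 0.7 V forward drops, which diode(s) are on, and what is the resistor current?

Assume both conduct. Then node N would need to be at both 4.4−0.7 = 3.7 V and 12−0.7 = 11.3 V, which is impossible.
Assume only D₂ conducts: V_N = 12 − 0.7 = 11.3 V, so I_R = 11.3/0.47 = 24 mA.
Check D₁: its anode-to-cathode voltage is 4.4 − 11.3 = -6.9 V < 0.7 V, so it is off. The assumption is consistent.

Only D₂ conducts; I_R ≈ 24 mA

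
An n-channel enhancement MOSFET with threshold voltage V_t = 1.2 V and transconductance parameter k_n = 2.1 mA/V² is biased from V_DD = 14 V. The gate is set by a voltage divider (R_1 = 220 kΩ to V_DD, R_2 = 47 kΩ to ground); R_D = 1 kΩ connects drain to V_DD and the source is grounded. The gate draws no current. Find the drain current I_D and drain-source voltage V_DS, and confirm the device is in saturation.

V_G = V_DD·R_2/(R_1+R_2) = 14×47/267 = 2.46 V. With the source grounded, V_GS = V_G = 2.46 V.
Assume saturation: I_D = (k_n/2)(V_GS − V_t)² = (2.1/2)×(2.46 − 1.2)² = 1.05×1.26² = 1.68 mA.
V_DS = V_DD − I_D·R_D = 14 − 1.68×1 = 12.3 V.
Saturation requires V_DS ≥ V_GS − V_t = 1.26 V; 12.3 ≥ 1.26 ✓.

I_D ≈ 1.7 mA, V_DS ≈ 12 V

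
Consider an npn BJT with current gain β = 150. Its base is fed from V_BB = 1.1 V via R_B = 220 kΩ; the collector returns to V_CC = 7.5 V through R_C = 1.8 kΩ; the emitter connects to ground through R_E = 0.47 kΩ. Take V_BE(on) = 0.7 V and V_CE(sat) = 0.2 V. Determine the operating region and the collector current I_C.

Assume active. Base-emitter loop: I_B = (V_BB − V_BE)/(R_B + (β+1)R_E) = (1.1 − 0.7)/(220 + 151×0.47) = 0.00137 mA.
I_C = β·I_B = 150×0.00137 = 0.206 mA.
V_CE = V_CC − I_C·R_C − I_E·R_E = 7.5 − 0.206×1.8 − 0.208×0.47 = 7.03 V > V_CE(sat), so the active-region assumption holds.

active; I_C ≈ 0.21 mA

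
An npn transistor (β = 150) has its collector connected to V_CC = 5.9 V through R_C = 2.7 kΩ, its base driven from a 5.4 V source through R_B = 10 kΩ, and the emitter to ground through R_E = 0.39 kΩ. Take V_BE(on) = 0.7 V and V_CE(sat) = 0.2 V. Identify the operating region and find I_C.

saturation; I_C ≈ 1.8 mA

Assume active: I_B = (5.4 − 0.7)/(10 + 151×0.39) = 0.0682 mA, I_C = β·I_B = 10.2 mA.
Then V_CE = 5.9 − 10.2×2.7 − 10.3×0.39 = -25.7 V < 0.2 V — the active assumption fails.
Re-solve with V_CE = 0.2 V. KCL at the emitter: V_E/R_E = (V_BB−0.7−V_E)/R_B + (V_CC−0.2−V_E)/R_C, giving V_E = 0.851 V.
I_C = (V_CC − 0.2 − V_E)/R_C = (5.7 − 0.851)/2.7 = 1.8 mA.
Check: I_B = (4.7 − 0.851)/10 = 0.385 mA, and β·I_B = 57.7 mA > I_C, confirming saturation.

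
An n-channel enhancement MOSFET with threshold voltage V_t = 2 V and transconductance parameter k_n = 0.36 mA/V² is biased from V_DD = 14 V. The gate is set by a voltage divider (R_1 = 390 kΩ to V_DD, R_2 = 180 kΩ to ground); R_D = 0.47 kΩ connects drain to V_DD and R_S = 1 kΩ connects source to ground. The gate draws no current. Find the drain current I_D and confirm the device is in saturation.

I_D ≈ 0.6 mA

V_G = V_DD·R_2/(R_1+R_2) = 14×180/570 = 4.42 V.
Assume saturation: I_D = (k_n/2)(V_GS − V_t)² with V_GS = V_G − I_D·R_S = 4.42 − 1·I_D.
Substituting gives 0.18·I_D² − 1.87·I_D + 1.06 = 0, with roots I_D = 0.598 or 9.8 mA.
The root I_D = 9.8 mA gives V_GS = -5.38 V ≤ V_t, so take I_D = 0.598 mA.
Then V_GS = 3.82 V and V_DS = V_DD − I_D(R_D+R_S) = 14 − 0.598×1.47 = 13.1 V.
Saturation requires V_DS ≥ V_GS − V_t = 1.82 V; 13.1 ≥ 1.82 ✓.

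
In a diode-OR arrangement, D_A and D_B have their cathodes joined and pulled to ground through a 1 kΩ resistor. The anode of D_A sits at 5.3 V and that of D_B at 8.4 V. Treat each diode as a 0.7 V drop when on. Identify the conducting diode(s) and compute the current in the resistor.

Only D_B conducts; I_R ≈ 7.7 mA

Assume both conduct. Then node N would need to be at both 5.3−0.7 = 4.6 V and 8.4−0.7 = 7.7 V, which is impossible.
Assume only D_B conducts: V_N = 8.4 − 0.7 = 7.7 V, so I_R = 7.7/1 = 7.7 mA.
Check D_A: its anode-to-cathode voltage is 5.3 − 7.7 = -2.4 V < 0.7 V, so it is off. The assumption is consistent.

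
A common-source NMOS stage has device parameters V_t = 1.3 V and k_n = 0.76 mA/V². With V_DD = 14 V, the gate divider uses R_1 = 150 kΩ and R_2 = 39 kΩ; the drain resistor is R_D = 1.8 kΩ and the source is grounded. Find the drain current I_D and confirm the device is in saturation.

I_D ≈ 0.96 mA

V_G = V_DD·R_2/(R_1+R_2) = 14×39/189 = 2.89 V. With the source grounded, V_GS = V_G = 2.89 V.
Assume saturation: I_D = (k_n/2)(V_GS − V_t)² = (0.76/2)×(2.89 − 1.3)² = 0.38×1.59² = 0.959 mA.
V_DS = V_DD − I_D·R_D = 14 − 0.959×1.8 = 12.3 V.
Saturation requires V_DS ≥ V_GS − V_t = 1.59 V; 12.3 ≥ 1.59 ✓.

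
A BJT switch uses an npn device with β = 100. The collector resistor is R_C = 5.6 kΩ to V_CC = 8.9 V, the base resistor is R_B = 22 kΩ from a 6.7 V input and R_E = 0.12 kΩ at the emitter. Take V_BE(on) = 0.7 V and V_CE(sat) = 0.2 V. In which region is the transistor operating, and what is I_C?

saturation; I_C ≈ 1.5 mA

Assume active: I_B = (6.7 − 0.7)/(22 + 101×0.12) = 0.176 mA, I_C = β·I_B = 17.6 mA.
Then V_CE = 8.9 − 17.6×5.6 − 17.8×0.12 = -91.7 V < 0.2 V — the active assumption fails.
Re-solve with V_CE = 0.2 V. KCL at the emitter: V_E/R_E = (V_BB−0.7−V_E)/R_B + (V_CC−0.2−V_E)/R_C, giving V_E = 0.213 V.
I_C = (V_CC − 0.2 − V_E)/R_C = (8.7 − 0.213)/5.6 = 1.52 mA.
Check: I_B = (6 − 0.213)/22 = 0.263 mA, and β·I_B = 26.3 mA > I_C, confirming saturation.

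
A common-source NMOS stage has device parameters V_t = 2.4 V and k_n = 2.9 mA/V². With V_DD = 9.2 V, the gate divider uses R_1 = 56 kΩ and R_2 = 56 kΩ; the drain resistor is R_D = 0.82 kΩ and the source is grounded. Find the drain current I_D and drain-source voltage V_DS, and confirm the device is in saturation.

I_D ≈ 7 mA, V_DS ≈ 3.4 V

V_G = V_DD·R_2/(R_1+R_2) = 9.2×56/112 = 4.6 V. With the source grounded, V_GS = V_G = 4.6 V.
Assume saturation: I_D = (k_n/2)(V_GS − V_t)² = (2.9/2)×(4.6 − 2.4)² = 1.45×2.2² = 7.02 mA.
V_DS = V_DD − I_D·R_D = 9.2 − 7.02×0.82 = 3.45 V.
Saturation requires V_DS ≥ V_GS − V_t = 2.2 V; 3.45 ≥ 2.2 ✓.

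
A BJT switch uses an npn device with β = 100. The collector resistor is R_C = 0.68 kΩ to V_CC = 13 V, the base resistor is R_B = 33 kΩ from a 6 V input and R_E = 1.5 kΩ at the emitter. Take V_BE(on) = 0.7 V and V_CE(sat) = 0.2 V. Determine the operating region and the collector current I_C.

Assume active. Base-emitter loop: I_B = (V_BB − V_BE)/(R_B + (β+1)R_E) = (6 − 0.7)/(33 + 101×1.5) = 0.0287 mA.
I_C = β·I_B = 100×0.0287 = 2.87 mA.
V_CE = V_CC − I_C·R_C − I_E·R_E = 13 − 2.87×0.68 − 2.9×1.5 = 6.69 V > V_CE(sat), so the active-region assumption holds.

active; I_C ≈ 2.9 mA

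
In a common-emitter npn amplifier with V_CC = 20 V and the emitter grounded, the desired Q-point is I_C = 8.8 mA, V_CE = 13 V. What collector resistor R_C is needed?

Collector loop: V_CC = I_C·R_C + V_CE.
R_C = (V_CC − V_CE)/I_C = (20 − 13)/8.8 = 0.795 kΩ.

R_C ≈ 0.8 kΩ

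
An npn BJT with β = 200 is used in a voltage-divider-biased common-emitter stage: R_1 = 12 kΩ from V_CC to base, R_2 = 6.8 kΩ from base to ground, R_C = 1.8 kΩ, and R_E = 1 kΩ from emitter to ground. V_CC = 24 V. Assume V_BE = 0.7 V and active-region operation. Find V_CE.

V_CE ≈ 2.2 V

Thevenize the base divider: V_Th = V_CC·R_2/(R_1+R_2) = 24×6.8/18.8 = 8.68 V, R_Th = R_1‖R_2 = 4.34 kΩ.
Base-emitter loop: V_Th = I_B·R_Th + V_BE + (β+1)I_B·R_E, so I_B = (8.68 − 0.7) / (4.34 + 201×1) = 0.0389 mA.
I_C = β·I_B = 200×0.0389 = 7.77 mA, and I_E = (β+1)I_B = 7.81 mA.
V_CE = V_CC − I_C·R_C − I_E·R_E = 24 − 7.77×1.8 − 7.81×1 = 2.2 V.
V_CE = 2.2 V > 0.2 V confirms active-region operation.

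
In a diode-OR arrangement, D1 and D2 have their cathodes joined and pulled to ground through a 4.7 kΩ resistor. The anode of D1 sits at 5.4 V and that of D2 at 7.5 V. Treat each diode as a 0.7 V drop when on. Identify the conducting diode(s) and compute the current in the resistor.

Assume both conduct. Then node N would need to be at both 5.4−0.7 = 4.7 V and 7.5−0.7 = 6.8 V, which is impossible.
Assume only D2 conducts: V_N = 7.5 − 0.7 = 6.8 V, so I_R = 6.8/4.7 = 1.45 mA.
Check D1: its anode-to-cathode voltage is 5.4 − 6.8 = -1.4 V < 0.7 V, so it is off. The assumption is consistent.

Only D2 conducts; I_R ≈ 1.4 mA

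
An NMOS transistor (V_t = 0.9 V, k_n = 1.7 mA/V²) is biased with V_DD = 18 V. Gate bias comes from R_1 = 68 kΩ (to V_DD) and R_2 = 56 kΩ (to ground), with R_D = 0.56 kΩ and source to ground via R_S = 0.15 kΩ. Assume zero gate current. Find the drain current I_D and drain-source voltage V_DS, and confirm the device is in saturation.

I_D ≈ 18 mA, V_DS ≈ 5.4 V

V_G = V_DD·R_2/(R_1+R_2) = 18×56/124 = 8.13 V.
Assume saturation: I_D = (k_n/2)(V_GS − V_t)² with V_GS = V_G − I_D·R_S = 8.13 − 0.15·I_D.
Substituting gives 0.0191·I_D² − 2.84·I_D + 44.4 = 0, with roots I_D = 17.7 or 131 mA.
The root I_D = 131 mA gives V_GS = -11.5 V ≤ V_t, so take I_D = 17.7 mA.
Then V_GS = 5.47 V and V_DS = V_DD − I_D(R_D+R_S) = 18 − 17.7×0.71 = 5.41 V.
Saturation requires V_DS ≥ V_GS − V_t = 4.57 V; 5.41 ≥ 4.57 ✓.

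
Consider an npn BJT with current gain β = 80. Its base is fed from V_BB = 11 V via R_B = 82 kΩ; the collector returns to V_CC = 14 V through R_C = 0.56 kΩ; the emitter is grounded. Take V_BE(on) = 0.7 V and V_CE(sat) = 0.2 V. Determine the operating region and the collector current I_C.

Assume active. Base-emitter loop: I_B = (V_BB − V_BE)/R_B = (11 − 0.7)/82 = 0.126 mA.
I_C = β·I_B = 80×0.126 = 10 mA.
V_CE = V_CC − I_C·R_C = 14 − 10×0.56 = 8.37 V > V_CE(sat), so the active-region assumption holds.

active; I_C ≈ 10 mA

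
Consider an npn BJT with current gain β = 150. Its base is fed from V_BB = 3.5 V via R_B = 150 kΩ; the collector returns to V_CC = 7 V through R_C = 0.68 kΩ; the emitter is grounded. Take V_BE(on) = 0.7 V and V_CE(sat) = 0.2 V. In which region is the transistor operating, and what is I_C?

active; I_C ≈ 2.8 mA

Assume active. Base-emitter loop: I_B = (V_BB − V_BE)/R_B = (3.5 − 0.7)/150 = 0.0187 mA.
I_C = β·I_B = 150×0.0187 = 2.8 mA.
V_CE = V_CC − I_C·R_C = 7 − 2.8×0.68 = 5.1 V > V_CE(sat), so the active-region assumption holds.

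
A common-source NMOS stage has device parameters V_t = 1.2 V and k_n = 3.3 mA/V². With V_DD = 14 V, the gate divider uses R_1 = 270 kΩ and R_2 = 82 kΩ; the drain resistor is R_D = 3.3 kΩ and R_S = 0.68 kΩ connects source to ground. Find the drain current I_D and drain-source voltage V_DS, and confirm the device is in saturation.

I_D ≈ 1.6 mA, V_DS ≈ 7.7 V

V_G = V_DD·R_2/(R_1+R_2) = 14×82/352 = 3.26 V.
Assume saturation: I_D = (k_n/2)(V_GS − V_t)² with V_GS = V_G − I_D·R_S = 3.26 − 0.68·I_D.
Substituting gives 0.763·I_D² − 5.63·I_D + 7.01 = 0, with roots I_D = 1.59 or 5.79 mA.
The root I_D = 5.79 mA gives V_GS = -0.672 V ≤ V_t, so take I_D = 1.59 mA.
Then V_GS = 2.18 V and V_DS = V_DD − I_D(R_D+R_S) = 14 − 1.59×3.98 = 7.68 V.
Saturation requires V_DS ≥ V_GS − V_t = 0.981 V; 7.68 ≥ 0.981 ✓.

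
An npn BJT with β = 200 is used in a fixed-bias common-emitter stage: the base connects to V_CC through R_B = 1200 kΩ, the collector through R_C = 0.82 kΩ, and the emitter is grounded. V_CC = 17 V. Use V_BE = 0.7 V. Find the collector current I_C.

Base loop: V_CC = I_B·R_B + V_BE, so I_B = (17 − 0.7)/1200 kΩ = 0.0136 mA.
In the active region I_C = β·I_B = 200 × 0.0136 = 2.72 mA.
Collector loop: V_CE = V_CC − I_C·R_C = 17 − 2.72×0.82 = 14.8 V.
Since V_CE = 14.8 V > V_CE(sat) ≈ 0.2 V, the transistor is in the active region as assumed.

I_C ≈ 2.7 mA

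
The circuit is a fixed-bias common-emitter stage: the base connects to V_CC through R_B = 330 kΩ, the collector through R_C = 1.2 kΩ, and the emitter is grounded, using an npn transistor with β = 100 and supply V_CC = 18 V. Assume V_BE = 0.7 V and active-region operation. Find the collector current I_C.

Base loop: V_CC = I_B·R_B + V_BE, so I_B = (18 − 0.7)/330 kΩ = 0.0524 mA.
In the active region I_C = β·I_B = 100 × 0.0524 = 5.24 mA.
Collector loop: V_CE = V_CC − I_C·R_C = 18 − 5.24×1.2 = 11.7 V.
Since V_CE = 11.7 V > V_CE(sat) ≈ 0.2 V, the transistor is in the active region as assumed.

I_C ≈ 5.2 mA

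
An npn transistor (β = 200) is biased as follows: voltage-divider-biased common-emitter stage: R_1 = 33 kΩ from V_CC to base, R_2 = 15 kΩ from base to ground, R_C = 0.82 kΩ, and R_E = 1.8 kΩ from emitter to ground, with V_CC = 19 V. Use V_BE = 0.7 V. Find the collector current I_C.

Thevenize the base divider: V_Th = V_CC·R_2/(R_1+R_2) = 19×15/48 = 5.94 V, R_Th = R_1‖R_2 = 10.3 kΩ.
Base-emitter loop: V_Th = I_B·R_Th + V_BE + (β+1)I_B·R_E, so I_B = (5.94 − 0.7) / (10.3 + 201×1.8) = 0.0141 mA.
I_C = β·I_B = 200×0.0141 = 2.82 mA, and I_E = (β+1)I_B = 2.83 mA.
V_CE = V_CC − I_C·R_C − I_E·R_E = 19 − 2.82×0.82 − 2.83×1.8 = 11.6 V.
V_CE = 11.6 V > 0.2 V confirms active-region operation.

I_C ≈ 2.8 mA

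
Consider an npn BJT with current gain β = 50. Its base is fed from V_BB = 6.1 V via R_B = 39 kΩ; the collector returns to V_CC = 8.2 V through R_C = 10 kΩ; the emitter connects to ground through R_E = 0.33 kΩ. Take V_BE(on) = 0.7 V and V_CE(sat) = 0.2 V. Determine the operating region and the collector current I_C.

Assume active: I_B = (6.1 − 0.7)/(39 + 51×0.33) = 0.0967 mA, I_C = β·I_B = 4.84 mA.
Then V_CE = 8.2 − 4.84×10 − 4.93×0.33 = -41.8 V < 0.2 V — the active assumption fails.
Re-solve with V_CE = 0.2 V. KCL at the emitter: V_E/R_E = (V_BB−0.7−V_E)/R_B + (V_CC−0.2−V_E)/R_C, giving V_E = 0.297 V.
I_C = (V_CC − 0.2 − V_E)/R_C = (8 − 0.297)/10 = 0.77 mA.
Check: I_B = (5.4 − 0.297)/39 = 0.131 mA, and β·I_B = 6.54 mA > I_C, confirming saturation.

saturation; I_C ≈ 0.77 mA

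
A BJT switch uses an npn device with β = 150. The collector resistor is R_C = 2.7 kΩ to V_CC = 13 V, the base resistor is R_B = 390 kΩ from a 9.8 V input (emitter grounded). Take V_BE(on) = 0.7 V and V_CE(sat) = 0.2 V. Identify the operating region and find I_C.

Assume active. Base-emitter loop: I_B = (V_BB − V_BE)/R_B = (9.8 − 0.7)/390 = 0.0233 mA.
I_C = β·I_B = 150×0.0233 = 3.5 mA.
V_CE = V_CC − I_C·R_C = 13 − 3.5×2.7 = 3.55 V > V_CE(sat), so the active-region assumption holds.

active; I_C ≈ 3.5 mA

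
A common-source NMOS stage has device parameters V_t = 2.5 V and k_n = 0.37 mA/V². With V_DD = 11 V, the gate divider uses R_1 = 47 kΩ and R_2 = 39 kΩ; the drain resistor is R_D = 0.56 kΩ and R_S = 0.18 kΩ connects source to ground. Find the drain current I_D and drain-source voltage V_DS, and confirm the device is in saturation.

V_G = V_DD·R_2/(R_1+R_2) = 11×39/86 = 4.99 V.
Assume saturation: I_D = (k_n/2)(V_GS − V_t)² with V_GS = V_G − I_D·R_S = 4.99 − 0.18·I_D.
Substituting gives 0.00599·I_D² − 1.17·I_D + 1.15 = 0, with roots I_D = 0.988 or 193 mA.
The root I_D = 193 mA gives V_GS = -29.8 V ≤ V_t, so take I_D = 0.988 mA.
Then V_GS = 4.81 V and V_DS = V_DD − I_D(R_D+R_S) = 11 − 0.988×0.74 = 10.3 V.
Saturation requires V_DS ≥ V_GS − V_t = 2.31 V; 10.3 ≥ 2.31 ✓.

I_D ≈ 0.99 mA, V_DS ≈ 10 V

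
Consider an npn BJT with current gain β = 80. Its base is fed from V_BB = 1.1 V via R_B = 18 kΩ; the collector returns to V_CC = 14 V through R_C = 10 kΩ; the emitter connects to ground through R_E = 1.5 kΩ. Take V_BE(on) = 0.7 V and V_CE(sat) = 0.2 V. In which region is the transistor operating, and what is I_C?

active; I_C ≈ 0.23 mA

Assume active. Base-emitter loop: I_B = (V_BB − V_BE)/(R_B + (β+1)R_E) = (1.1 − 0.7)/(18 + 81×1.5) = 0.00287 mA.
I_C = β·I_B = 80×0.00287 = 0.229 mA.
V_CE = V_CC − I_C·R_C − I_E·R_E = 14 − 0.229×10 − 0.232×1.5 = 11.4 V > V_CE(sat), so the active-region assumption holds.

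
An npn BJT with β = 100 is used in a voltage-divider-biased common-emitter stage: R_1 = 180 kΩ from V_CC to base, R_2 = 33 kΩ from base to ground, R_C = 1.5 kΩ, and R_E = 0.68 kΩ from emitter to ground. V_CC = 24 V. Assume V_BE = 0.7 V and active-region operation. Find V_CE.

Thevenize the base divider: V_Th = V_CC·R_2/(R_1+R_2) = 24×33/213 = 3.72 V, R_Th = R_1‖R_2 = 27.9 kΩ.
Base-emitter loop: V_Th = I_B·R_Th + V_BE + (β+1)I_B·R_E, so I_B = (3.72 − 0.7) / (27.9 + 101×0.68) = 0.0313 mA.
I_C = β·I_B = 100×0.0313 = 3.13 mA, and I_E = (β+1)I_B = 3.16 mA.
V_CE = V_CC − I_C·R_C − I_E·R_E = 24 − 3.13×1.5 − 3.16×0.68 = 17.2 V.
V_CE = 17.2 V > 0.2 V confirms active-region operation.

V_CE ≈ 17 V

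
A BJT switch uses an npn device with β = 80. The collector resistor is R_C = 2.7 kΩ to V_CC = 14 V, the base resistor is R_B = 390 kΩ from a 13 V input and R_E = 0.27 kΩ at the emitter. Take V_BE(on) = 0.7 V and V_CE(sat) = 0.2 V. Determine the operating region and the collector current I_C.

Assume active. Base-emitter loop: I_B = (V_BB − V_BE)/(R_B + (β+1)R_E) = (13 − 0.7)/(390 + 81×0.27) = 0.0299 mA.
I_C = β·I_B = 80×0.0299 = 2.39 mA.
V_CE = V_CC − I_C·R_C − I_E·R_E = 14 − 2.39×2.7 − 2.42×0.27 = 6.9 V > V_CE(sat), so the active-region assumption holds.

active; I_C ≈ 2.4 mA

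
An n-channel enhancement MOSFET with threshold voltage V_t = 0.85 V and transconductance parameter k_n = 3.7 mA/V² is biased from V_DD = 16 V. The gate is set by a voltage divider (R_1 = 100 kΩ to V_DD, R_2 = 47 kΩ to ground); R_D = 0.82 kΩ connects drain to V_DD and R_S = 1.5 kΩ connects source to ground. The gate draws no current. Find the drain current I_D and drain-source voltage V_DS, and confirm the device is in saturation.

V_G = V_DD·R_2/(R_1+R_2) = 16×47/147 = 5.12 V.
Assume saturation: I_D = (k_n/2)(V_GS − V_t)² with V_GS = V_G − I_D·R_S = 5.12 − 1.5·I_D.
Substituting gives 4.16·I_D² − 24.7·I_D + 33.7 = 0, with roots I_D = 2.13 or 3.8 mA.
The root I_D = 3.8 mA gives V_GS = -0.583 V ≤ V_t, so take I_D = 2.13 mA.
Then V_GS = 1.92 V and V_DS = V_DD − I_D(R_D+R_S) = 16 − 2.13×2.32 = 11.1 V.
Saturation requires V_DS ≥ V_GS − V_t = 1.07 V; 11.1 ≥ 1.07 ✓.

I_D ≈ 2.1 mA, V_DS ≈ 11 V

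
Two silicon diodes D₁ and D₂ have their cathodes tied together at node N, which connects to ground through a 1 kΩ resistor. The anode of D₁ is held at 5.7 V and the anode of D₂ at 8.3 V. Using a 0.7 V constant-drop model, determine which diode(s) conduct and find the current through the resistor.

Assume both conduct. Then node N would need to be at both 5.7−0.7 = 5 V and 8.3−0.7 = 7.6 V, which is impossible.
Assume only D₂ conducts: V_N = 8.3 − 0.7 = 7.6 V, so I_R = 7.6/1 = 7.6 mA.
Check D₁: its anode-to-cathode voltage is 5.7 − 7.6 = -1.9 V < 0.7 V, so it is off. The assumption is consistent.

Only D₂ conducts; I_R ≈ 7.6 mA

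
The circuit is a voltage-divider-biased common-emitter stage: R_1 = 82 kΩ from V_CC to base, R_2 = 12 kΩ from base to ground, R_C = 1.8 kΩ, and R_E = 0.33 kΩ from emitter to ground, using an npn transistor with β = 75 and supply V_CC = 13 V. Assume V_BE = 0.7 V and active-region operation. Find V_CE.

V_CE ≈ 8.7 V

Thevenize the base divider: V_Th = V_CC·R_2/(R_1+R_2) = 13×12/94 = 1.66 V, R_Th = R_1‖R_2 = 10.5 kΩ.
Base-emitter loop: V_Th = I_B·R_Th + V_BE + (β+1)I_B·R_E, so I_B = (1.66 − 0.7) / (10.5 + 76×0.33) = 0.027 mA.
I_C = β·I_B = 75×0.027 = 2.02 mA, and I_E = (β+1)I_B = 2.05 mA.
V_CE = V_CC − I_C·R_C − I_E·R_E = 13 − 2.02×1.8 − 2.05×0.33 = 8.68 V.
V_CE = 8.68 V > 0.2 V confirms active-region operation.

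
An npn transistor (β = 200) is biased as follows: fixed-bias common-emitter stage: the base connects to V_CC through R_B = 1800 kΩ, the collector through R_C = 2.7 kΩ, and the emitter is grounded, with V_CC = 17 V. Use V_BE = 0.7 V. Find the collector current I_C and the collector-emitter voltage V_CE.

I_C ≈ 1.8 mA, V_CE ≈ 12 V

Base loop: V_CC = I_B·R_B + V_BE, so I_B = (17 − 0.7)/1800 kΩ = 0.00906 mA.
In the active region I_C = β·I_B = 200 × 0.00906 = 1.81 mA.
Collector loop: V_CE = V_CC − I_C·R_C = 17 − 1.81×2.7 = 12.1 V.
Since V_CE = 12.1 V > V_CE(sat) ≈ 0.2 V, the transistor is in the active region as assumed.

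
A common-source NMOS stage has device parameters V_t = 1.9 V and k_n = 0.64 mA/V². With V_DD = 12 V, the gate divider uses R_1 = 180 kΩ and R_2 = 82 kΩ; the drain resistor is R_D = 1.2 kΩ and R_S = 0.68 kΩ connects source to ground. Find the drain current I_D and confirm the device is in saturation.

V_G = V_DD·R_2/(R_1+R_2) = 12×82/262 = 3.76 V.
Assume saturation: I_D = (k_n/2)(V_GS − V_t)² with V_GS = V_G − I_D·R_S = 3.76 − 0.68·I_D.
Substituting gives 0.148·I_D² − 1.81·I_D + 1.1 = 0, with roots I_D = 0.644 or 11.6 mA.
The root I_D = 11.6 mA gives V_GS = -4.11 V ≤ V_t, so take I_D = 0.644 mA.
Then V_GS = 3.32 V and V_DS = V_DD − I_D(R_D+R_S) = 12 − 0.644×1.88 = 10.8 V.
Saturation requires V_DS ≥ V_GS − V_t = 1.42 V; 10.8 ≥ 1.42 ✓.

I_D ≈ 0.64 mA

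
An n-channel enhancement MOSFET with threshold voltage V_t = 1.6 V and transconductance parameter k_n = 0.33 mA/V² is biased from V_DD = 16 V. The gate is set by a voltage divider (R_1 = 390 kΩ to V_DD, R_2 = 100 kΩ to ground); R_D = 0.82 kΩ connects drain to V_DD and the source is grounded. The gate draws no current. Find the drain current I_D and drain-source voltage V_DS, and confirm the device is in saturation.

I_D ≈ 0.46 mA, V_DS ≈ 16 V

V_G = V_DD·R_2/(R_1+R_2) = 16×100/490 = 3.27 V. With the source grounded, V_GS = V_G = 3.27 V.
Assume saturation: I_D = (k_n/2)(V_GS − V_t)² = (0.33/2)×(3.27 − 1.6)² = 0.165×1.67² = 0.458 mA.
V_DS = V_DD − I_D·R_D = 16 − 0.458×0.82 = 15.6 V.
Saturation requires V_DS ≥ V_GS − V_t = 1.67 V; 15.6 ≥ 1.67 ✓.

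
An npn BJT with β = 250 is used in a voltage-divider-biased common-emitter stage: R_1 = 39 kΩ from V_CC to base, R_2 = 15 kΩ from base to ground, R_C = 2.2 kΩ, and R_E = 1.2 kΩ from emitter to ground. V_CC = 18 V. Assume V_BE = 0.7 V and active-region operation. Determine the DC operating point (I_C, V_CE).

Thevenize the base divider: V_Th = V_CC·R_2/(R_1+R_2) = 18×15/54 = 5 V, R_Th = R_1‖R_2 = 10.8 kΩ.
Base-emitter loop: V_Th = I_B·R_Th + V_BE + (β+1)I_B·R_E, so I_B = (5 − 0.7) / (10.8 + 251×1.2) = 0.0138 mA.
I_C = β·I_B = 250×0.0138 = 3.45 mA, and I_E = (β+1)I_B = 3.46 mA.
V_CE = V_CC − I_C·R_C − I_E·R_E = 18 − 3.45×2.2 − 3.46×1.2 = 6.27 V.
V_CE = 6.27 V > 0.2 V confirms active-region operation.

I_C ≈ 3.4 mA, V_CE ≈ 6.3 V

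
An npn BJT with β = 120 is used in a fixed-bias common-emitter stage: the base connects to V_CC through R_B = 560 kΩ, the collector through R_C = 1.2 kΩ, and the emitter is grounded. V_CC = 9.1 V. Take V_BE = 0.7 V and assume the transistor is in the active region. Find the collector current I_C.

I_C ≈ 1.8 mA

Base loop: V_CC = I_B·R_B + V_BE, so I_B = (9.1 − 0.7)/560 kΩ = 0.015 mA.
In the active region I_C = β·I_B = 120 × 0.015 = 1.8 mA.
Collector loop: V_CE = V_CC − I_C·R_C = 9.1 − 1.8×1.2 = 6.94 V.
Since V_CE = 6.94 V > V_CE(sat) ≈ 0.2 V, the transistor is in the active region as assumed.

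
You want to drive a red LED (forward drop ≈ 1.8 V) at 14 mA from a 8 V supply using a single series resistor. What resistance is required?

The resistor drops V_S − V_D = 8 − 1.8 = 6.2 V at 14 mA.
R = 6.2 V / 14 mA = 0.443 kΩ.

R ≈ 0.44 kΩ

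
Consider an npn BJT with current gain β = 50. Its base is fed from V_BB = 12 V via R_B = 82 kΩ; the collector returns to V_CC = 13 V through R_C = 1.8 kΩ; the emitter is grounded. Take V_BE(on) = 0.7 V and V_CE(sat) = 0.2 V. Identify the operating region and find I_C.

Assume active. Base-emitter loop: I_B = (V_BB − V_BE)/R_B = (12 − 0.7)/82 = 0.138 mA.
I_C = β·I_B = 50×0.138 = 6.89 mA.
V_CE = V_CC − I_C·R_C = 13 − 6.89×1.8 = 0.598 V > V_CE(sat), so the active-region assumption holds.

active; I_C ≈ 6.9 mA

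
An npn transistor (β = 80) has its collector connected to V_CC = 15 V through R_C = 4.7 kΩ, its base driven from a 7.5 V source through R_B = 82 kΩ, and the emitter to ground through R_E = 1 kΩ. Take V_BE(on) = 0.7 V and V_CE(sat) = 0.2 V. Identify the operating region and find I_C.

Assume active: I_B = (7.5 − 0.7)/(82 + 81×1) = 0.0417 mA, I_C = β·I_B = 3.34 mA.
Then V_CE = 15 − 3.34×4.7 − 3.38×1 = -4.07 V < 0.2 V — the active assumption fails.
Re-solve with V_CE = 0.2 V. KCL at the emitter: V_E/R_E = (V_BB−0.7−V_E)/R_B + (V_CC−0.2−V_E)/R_C, giving V_E = 2.64 V.
I_C = (V_CC − 0.2 − V_E)/R_C = (14.8 − 2.64)/4.7 = 2.59 mA.
Check: I_B = (6.8 − 2.64)/82 = 0.0508 mA, and β·I_B = 4.06 mA > I_C, confirming saturation.

saturation; I_C ≈ 2.6 mA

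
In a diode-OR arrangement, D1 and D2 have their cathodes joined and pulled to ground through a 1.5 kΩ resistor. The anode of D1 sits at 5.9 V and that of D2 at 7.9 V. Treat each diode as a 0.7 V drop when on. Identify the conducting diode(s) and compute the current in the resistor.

Only D2 conducts; I_R ≈ 4.8 mA

Assume both conduct. Then node N would need to be at both 5.9−0.7 = 5.2 V and 7.9−0.7 = 7.2 V, which is impossible.
Assume only D2 conducts: V_N = 7.9 − 0.7 = 7.2 V, so I_R = 7.2/1.5 = 4.8 mA.
Check D1: its anode-to-cathode voltage is 5.9 − 7.2 = -1.3 V < 0.7 V, so it is off. The assumption is consistent.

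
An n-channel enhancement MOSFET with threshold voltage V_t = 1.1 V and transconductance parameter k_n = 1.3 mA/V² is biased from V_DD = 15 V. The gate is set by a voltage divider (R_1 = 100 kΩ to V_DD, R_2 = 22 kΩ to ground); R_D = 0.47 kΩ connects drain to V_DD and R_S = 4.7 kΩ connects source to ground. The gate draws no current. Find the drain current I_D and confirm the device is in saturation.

I_D ≈ 0.22 mA

V_G = V_DD·R_2/(R_1+R_2) = 15×22/122 = 2.7 V.
Assume saturation: I_D = (k_n/2)(V_GS − V_t)² with V_GS = V_G − I_D·R_S = 2.7 − 4.7·I_D.
Substituting gives 14.4·I_D² − 10.8·I_D + 1.67 = 0, with roots I_D = 0.218 or 0.534 mA.
The root I_D = 0.534 mA gives V_GS = 0.193 V ≤ V_t, so take I_D = 0.218 mA.
Then V_GS = 1.68 V and V_DS = V_DD − I_D(R_D+R_S) = 15 − 0.218×5.17 = 13.9 V.
Saturation requires V_DS ≥ V_GS − V_t = 0.579 V; 13.9 ≥ 0.579 ✓.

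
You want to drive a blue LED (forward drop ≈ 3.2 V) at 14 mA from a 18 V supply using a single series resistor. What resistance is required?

The resistor drops V_S − V_D = 18 − 3.2 = 14.8 V at 14 mA.
R = 14.8 V / 14 mA = 1.06 kΩ.

R ≈ 1.1 kΩ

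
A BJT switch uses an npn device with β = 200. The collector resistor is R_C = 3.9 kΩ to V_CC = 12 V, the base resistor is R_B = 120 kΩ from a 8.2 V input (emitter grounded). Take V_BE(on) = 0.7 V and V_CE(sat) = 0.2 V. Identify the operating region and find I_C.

saturation; I_C ≈ 3 mA

Assume active: I_B = (8.2 − 0.7)/120 = 0.0625 mA, giving I_C = β·I_B = 12.5 mA.
But then V_CE = 12 − 12.5×3.9 = -36.7 V < V_CE(sat) = 0.2 V — impossible in the active region.
So the transistor is saturated. With V_CE = 0.2 V, I_C = (V_CC − 0.2)/R_C = 11.8/3.9 = 3.03 mA.
Check: β·I_B = 12.5 mA > I_C = 3.03 mA, confirming saturation.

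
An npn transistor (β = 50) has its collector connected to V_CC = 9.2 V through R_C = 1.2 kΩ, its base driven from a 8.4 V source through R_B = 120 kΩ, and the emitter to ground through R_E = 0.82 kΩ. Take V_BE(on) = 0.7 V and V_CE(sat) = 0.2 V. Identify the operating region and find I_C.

Assume active. Base-emitter loop: I_B = (V_BB − V_BE)/(R_B + (β+1)R_E) = (8.4 − 0.7)/(120 + 51×0.82) = 0.0476 mA.
I_C = β·I_B = 50×0.0476 = 2.38 mA.
V_CE = V_CC − I_C·R_C − I_E·R_E = 9.2 − 2.38×1.2 − 2.43×0.82 = 4.36 V > V_CE(sat), so the active-region assumption holds.

active; I_C ≈ 2.4 mA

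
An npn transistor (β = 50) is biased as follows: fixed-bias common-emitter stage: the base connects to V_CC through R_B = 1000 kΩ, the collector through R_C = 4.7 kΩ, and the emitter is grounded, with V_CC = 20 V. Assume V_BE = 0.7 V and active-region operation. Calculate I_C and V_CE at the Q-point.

I_C ≈ 0.97 mA, V_CE ≈ 15 V

Base loop: V_CC = I_B·R_B + V_BE, so I_B = (20 − 0.7)/1000 kΩ = 0.0193 mA.
In the active region I_C = β·I_B = 50 × 0.0193 = 0.965 mA.
Collector loop: V_CE = V_CC − I_C·R_C = 20 − 0.965×4.7 = 15.5 V.
Since V_CE = 15.5 V > V_CE(sat) ≈ 0.2 V, the transistor is in the active region as assumed.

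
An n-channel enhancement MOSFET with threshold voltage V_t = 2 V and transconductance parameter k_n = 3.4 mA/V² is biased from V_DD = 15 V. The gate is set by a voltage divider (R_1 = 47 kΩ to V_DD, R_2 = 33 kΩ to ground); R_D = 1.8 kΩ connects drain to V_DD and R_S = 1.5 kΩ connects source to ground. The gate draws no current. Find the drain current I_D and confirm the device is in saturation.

V_G = V_DD·R_2/(R_1+R_2) = 15×33/80 = 6.19 V.
Assume saturation: I_D = (k_n/2)(V_GS − V_t)² with V_GS = V_G − I_D·R_S = 6.19 − 1.5·I_D.
Substituting gives 3.82·I_D² − 22.4·I_D + 29.8 = 0, with roots I_D = 2.06 or 3.79 mA.
The root I_D = 3.79 mA gives V_GS = 0.508 V ≤ V_t, so take I_D = 2.06 mA.
Then V_GS = 3.1 V and V_DS = V_DD − I_D(R_D+R_S) = 15 − 2.06×3.3 = 8.21 V.
Saturation requires V_DS ≥ V_GS − V_t = 1.1 V; 8.21 ≥ 1.1 ✓.

I_D ≈ 2.1 mA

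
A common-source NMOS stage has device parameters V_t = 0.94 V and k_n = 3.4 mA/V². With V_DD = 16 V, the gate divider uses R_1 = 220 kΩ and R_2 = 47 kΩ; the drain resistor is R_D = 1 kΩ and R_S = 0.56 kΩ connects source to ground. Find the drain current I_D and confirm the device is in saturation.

I_D ≈ 1.6 mA

V_G = V_DD·R_2/(R_1+R_2) = 16×47/267 = 2.82 V.
Assume saturation: I_D = (k_n/2)(V_GS − V_t)² with V_GS = V_G − I_D·R_S = 2.82 − 0.56·I_D.
Substituting gives 0.533·I_D² − 4.57·I_D + 5.99 = 0, with roots I_D = 1.61 or 6.97 mA.
The root I_D = 6.97 mA gives V_GS = -1.08 V ≤ V_t, so take I_D = 1.61 mA.
Then V_GS = 1.91 V and V_DS = V_DD − I_D(R_D+R_S) = 16 − 1.61×1.56 = 13.5 V.
Saturation requires V_DS ≥ V_GS − V_t = 0.974 V; 13.5 ≥ 0.974 ✓.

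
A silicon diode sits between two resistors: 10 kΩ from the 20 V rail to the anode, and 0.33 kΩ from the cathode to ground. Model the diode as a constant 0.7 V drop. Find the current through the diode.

I ≈ 1.9 mA

The two resistors are in series with the diode, so KVL gives 20 = I·10 + 0.7 + I·0.33.
I = (20 − 0.7) / (10 + 0.33) kΩ = 19.3 / 10.3 = 1.87 mA.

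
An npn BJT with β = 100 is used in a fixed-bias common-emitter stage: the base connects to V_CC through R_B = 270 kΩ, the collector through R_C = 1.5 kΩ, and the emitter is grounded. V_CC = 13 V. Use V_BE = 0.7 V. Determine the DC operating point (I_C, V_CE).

I_C ≈ 4.6 mA, V_CE ≈ 6.2 V

Base loop: V_CC = I_B·R_B + V_BE, so I_B = (13 − 0.7)/270 kΩ = 0.0456 mA.
In the active region I_C = β·I_B = 100 × 0.0456 = 4.56 mA.
Collector loop: V_CE = V_CC − I_C·R_C = 13 − 4.56×1.5 = 6.17 V.
Since V_CE = 6.17 V > V_CE(sat) ≈ 0.2 V, the transistor is in the active region as assumed.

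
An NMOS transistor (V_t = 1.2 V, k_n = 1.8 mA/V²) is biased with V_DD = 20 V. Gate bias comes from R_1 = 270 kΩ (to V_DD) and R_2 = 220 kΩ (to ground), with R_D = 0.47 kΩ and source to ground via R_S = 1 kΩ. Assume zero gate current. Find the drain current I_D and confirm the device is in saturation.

I_D ≈ 5.3 mA

V_G = V_DD·R_2/(R_1+R_2) = 20×220/490 = 8.98 V.
Assume saturation: I_D = (k_n/2)(V_GS − V_t)² with V_GS = V_G − I_D·R_S = 8.98 − 1·I_D.
Substituting gives 0.9·I_D² − 15·I_D + 54.5 = 0, with roots I_D = 5.34 or 11.3 mA.
The root I_D = 11.3 mA gives V_GS = -2.35 V ≤ V_t, so take I_D = 5.34 mA.
Then V_GS = 3.64 V and V_DS = V_DD − I_D(R_D+R_S) = 20 − 5.34×1.47 = 12.1 V.
Saturation requires V_DS ≥ V_GS − V_t = 2.44 V; 12.1 ≥ 2.44 ✓.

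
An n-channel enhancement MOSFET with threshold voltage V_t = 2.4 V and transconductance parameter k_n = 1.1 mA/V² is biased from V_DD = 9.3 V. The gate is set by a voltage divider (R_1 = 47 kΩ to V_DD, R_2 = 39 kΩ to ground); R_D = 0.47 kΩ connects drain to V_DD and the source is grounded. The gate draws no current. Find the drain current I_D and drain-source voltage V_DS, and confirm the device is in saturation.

V_G = V_DD·R_2/(R_1+R_2) = 9.3×39/86 = 4.22 V. With the source grounded, V_GS = V_G = 4.22 V.
Assume saturation: I_D = (k_n/2)(V_GS − V_t)² = (1.1/2)×(4.22 − 2.4)² = 0.55×1.82² = 1.82 mA.
V_DS = V_DD − I_D·R_D = 9.3 − 1.82×0.47 = 8.45 V.
Saturation requires V_DS ≥ V_GS − V_t = 1.82 V; 8.45 ≥ 1.82 ✓.

I_D ≈ 1.8 mA, V_DS ≈ 8.4 V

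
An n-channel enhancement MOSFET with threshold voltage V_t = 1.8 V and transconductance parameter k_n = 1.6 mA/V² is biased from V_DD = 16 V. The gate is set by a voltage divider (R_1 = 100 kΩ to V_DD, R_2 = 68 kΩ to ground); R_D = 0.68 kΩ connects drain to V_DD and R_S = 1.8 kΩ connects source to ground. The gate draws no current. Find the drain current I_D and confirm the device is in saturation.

V_G = V_DD·R_2/(R_1+R_2) = 16×68/168 = 6.48 V.
Assume saturation: I_D = (k_n/2)(V_GS − V_t)² with V_GS = V_G − I_D·R_S = 6.48 − 1.8·I_D.
Substituting gives 2.59·I_D² − 14.5·I_D + 17.5 = 0, with roots I_D = 1.77 or 3.81 mA.
The root I_D = 3.81 mA gives V_GS = -0.382 V ≤ V_t, so take I_D = 1.77 mA.
Then V_GS = 3.29 V and V_DS = V_DD − I_D(R_D+R_S) = 16 − 1.77×2.48 = 11.6 V.
Saturation requires V_DS ≥ V_GS − V_t = 1.49 V; 11.6 ≥ 1.49 ✓.

I_D ≈ 1.8 mA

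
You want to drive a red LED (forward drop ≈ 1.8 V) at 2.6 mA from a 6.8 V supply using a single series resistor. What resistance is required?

The resistor drops V_S − V_D = 6.8 − 1.8 = 5 V at 2.6 mA.
R = 5 V / 2.6 mA = 1.92 kΩ.

R ≈ 1.9 kΩ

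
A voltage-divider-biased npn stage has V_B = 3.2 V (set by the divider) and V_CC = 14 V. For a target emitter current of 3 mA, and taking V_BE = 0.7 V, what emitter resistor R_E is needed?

V_E = V_B − V_BE = 3.2 − 0.7 = 2.5 V.
R_E = V_E / I_E = 2.5 / 3 = 0.833 kΩ.

R_E ≈ 0.83 kΩ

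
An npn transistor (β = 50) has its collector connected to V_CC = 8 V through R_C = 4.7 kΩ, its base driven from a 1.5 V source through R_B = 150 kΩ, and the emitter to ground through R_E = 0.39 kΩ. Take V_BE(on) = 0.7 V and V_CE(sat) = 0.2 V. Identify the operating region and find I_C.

Assume active. Base-emitter loop: I_B = (V_BB − V_BE)/(R_B + (β+1)R_E) = (1.5 − 0.7)/(150 + 51×0.39) = 0.00471 mA.
I_C = β·I_B = 50×0.00471 = 0.235 mA.
V_CE = V_CC − I_C·R_C − I_E·R_E = 8 − 0.235×4.7 − 0.24×0.39 = 6.8 V > V_CE(sat), so the active-region assumption holds.

active; I_C ≈ 0.24 mA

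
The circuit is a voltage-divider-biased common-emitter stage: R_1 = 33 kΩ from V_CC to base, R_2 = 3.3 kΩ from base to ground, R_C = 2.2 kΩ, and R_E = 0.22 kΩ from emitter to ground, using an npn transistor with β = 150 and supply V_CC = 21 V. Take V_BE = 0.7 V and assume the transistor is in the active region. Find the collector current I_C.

Thevenize the base divider: V_Th = V_CC·R_2/(R_1+R_2) = 21×3.3/36.3 = 1.91 V, R_Th = R_1‖R_2 = 3 kΩ.
Base-emitter loop: V_Th = I_B·R_Th + V_BE + (β+1)I_B·R_E, so I_B = (1.91 − 0.7) / (3 + 151×0.22) = 0.0334 mA.
I_C = β·I_B = 150×0.0334 = 5.01 mA, and I_E = (β+1)I_B = 5.04 mA.
V_CE = V_CC − I_C·R_C − I_E·R_E = 21 − 5.01×2.2 − 5.04×0.22 = 8.88 V.
V_CE = 8.88 V > 0.2 V confirms active-region operation.

I_C ≈ 5 mA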